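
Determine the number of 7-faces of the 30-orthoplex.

Number of 7-faces = 2^(7+1) · C(30,7+1) = 256 · 5852925 = 1498348800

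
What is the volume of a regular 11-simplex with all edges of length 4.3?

For a regular n-simplex with edge a, V = (a^n / n!)·√((n+1)/2^n). With a=4.3, n=11: V ≈ 0.0178206.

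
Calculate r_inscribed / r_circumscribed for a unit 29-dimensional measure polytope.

r_in / r_out = (1/2) / (1√29/2) = 1/√29 ≈ 0.185695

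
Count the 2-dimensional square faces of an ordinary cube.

f_2(3-cube) = (3 choose 2) · 2^1 = 6.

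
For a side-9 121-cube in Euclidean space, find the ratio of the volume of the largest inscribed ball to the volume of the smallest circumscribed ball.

The radii are 9/2 and 9√121/2, so the volume ratio is (1/√121)^121 = 121^{-121/2} ≈ 9.80585e-127.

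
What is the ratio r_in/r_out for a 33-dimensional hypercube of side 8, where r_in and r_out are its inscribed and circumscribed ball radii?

Ratio = (s/2)/(s√33/2) = 33^(-1/2) ≈ 0.174078.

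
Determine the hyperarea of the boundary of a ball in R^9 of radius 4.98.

The surface area of an n-ball is 2π^(n/2) r^(n-1) / Γ(n/2). For n=9, r=4.98: 1.12304e+07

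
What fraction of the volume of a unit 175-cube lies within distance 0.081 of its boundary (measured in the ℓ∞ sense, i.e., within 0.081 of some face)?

The inner cube has side 1-2·0.081 = 0.838 and volume (0.838)^175 ≈ 3.696e-14, so the shell holds 1 - 3.696e-14 of the volume.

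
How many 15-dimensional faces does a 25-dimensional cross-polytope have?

f_15(25-orthoplex) = 2^16 · (25 choose 16) = 133888409600.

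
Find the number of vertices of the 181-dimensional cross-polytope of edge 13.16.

The 181-dimensional cross-polytope has 2n = 2·181 = 362 vertices.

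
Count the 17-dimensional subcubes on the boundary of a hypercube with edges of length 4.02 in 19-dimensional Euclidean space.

Choose 17 of 19 axes to span the face (C(19,17) = 171 ways), then fix each of the remaining 2 coordinates at one of its two extreme values (2^2 = 4 ways): 171·4 = 684.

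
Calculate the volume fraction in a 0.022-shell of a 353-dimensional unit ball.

1 - (1-0.022)^353 ≈ 0.999611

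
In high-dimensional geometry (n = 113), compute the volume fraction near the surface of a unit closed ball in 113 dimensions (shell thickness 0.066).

1 - (1-0.066)^113 ≈ 0.999554 ≈ 99.9554%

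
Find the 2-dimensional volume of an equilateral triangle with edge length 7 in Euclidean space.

Area = (√3/4) · 7² = 21.2176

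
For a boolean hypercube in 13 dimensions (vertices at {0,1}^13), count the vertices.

An n-cube has 2^n vertices; for n = 13 that is 2^13 = 8192.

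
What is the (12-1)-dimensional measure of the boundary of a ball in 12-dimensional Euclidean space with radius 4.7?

S = n·V_n(r)/r = 12·V_12(4.7)/4.7 (volume-to-surface relation), giving 3.96118e+08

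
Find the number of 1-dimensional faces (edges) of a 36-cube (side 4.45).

An n-cube has n·2^(n-1) edges. With n = 36: 36·34359738368 = 1236950581248.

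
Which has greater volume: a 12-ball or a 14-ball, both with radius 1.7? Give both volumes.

V_12(1.7) ≈ 777.954. V_14(1.7) ≈ 1009.03. The 14-ball is larger.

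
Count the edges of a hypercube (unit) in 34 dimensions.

Number of 1-faces = C(34,1)·2^(34-1) = 34·8589934592 = 292057776128.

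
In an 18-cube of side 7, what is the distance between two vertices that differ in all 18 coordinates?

d = √(7² + 7² + ... + 7²) [18 terms] = √(18·7²) = 7√18 ≈ 29.6985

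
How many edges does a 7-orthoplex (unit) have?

Number of 1-faces = 2^(1+1) · C(7,1+1) = 4 · 21 = 84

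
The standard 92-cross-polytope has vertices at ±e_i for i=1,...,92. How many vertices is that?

An n-cross-polytope has 2n vertices; here n = 92, giving 184.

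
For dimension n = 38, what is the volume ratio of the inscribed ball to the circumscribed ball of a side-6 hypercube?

V_in/V_out = n^(-n/2) = 38^(-38/2) ≈ 9.64077e-31.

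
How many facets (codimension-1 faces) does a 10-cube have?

f_9(10-cube) = (10 choose 9) · 2^1 = 20.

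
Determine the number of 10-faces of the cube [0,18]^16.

Number of 10-faces = C(16,10) · 2^(16-10) = 8008 · 64 = 512512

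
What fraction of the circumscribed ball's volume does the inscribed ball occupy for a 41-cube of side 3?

The radii are 3/2 and 3√41/2, so the volume ratio is (1/√41)^41 = 41^{-41/2} ≈ 8.66824e-34.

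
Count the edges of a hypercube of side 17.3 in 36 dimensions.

Number of 1-faces = C(36,1)·2^(36-1) = 36·34359738368 = 1236950581248.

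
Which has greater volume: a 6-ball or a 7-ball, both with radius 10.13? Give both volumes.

V_6(10.13) ≈ 5.58412e+06. V_7(10.13) ≈ 5.17186e+07. The 7-ball is larger.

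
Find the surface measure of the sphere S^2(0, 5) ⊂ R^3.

|∂B_3(5)| = 4πr² = 4π·(5)² ≈ 314.159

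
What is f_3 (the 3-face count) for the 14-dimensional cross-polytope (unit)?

An n-cross-polytope has 2^(k+1)·C(n,k+1) k-faces. Here 2^4·C(14,4) = 16·1001 = 16016.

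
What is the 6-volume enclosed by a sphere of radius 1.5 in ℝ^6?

The n-ball volume is π^(n/2)·r^n/Γ(n/2+1). With n=6, r=1.5: V = 243·π^3/128 ≈ 58.8635.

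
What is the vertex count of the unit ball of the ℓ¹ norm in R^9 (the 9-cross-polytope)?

The vertices are ±e_1, ..., ±e_9, so there are 2·9 = 18.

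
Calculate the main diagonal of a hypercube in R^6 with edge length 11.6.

Diagonal = √6 · 11.6 ≈ 28.4141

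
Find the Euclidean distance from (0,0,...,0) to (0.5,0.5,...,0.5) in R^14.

The space diagonal of an n-cube of side s is s√n. Here 0.5·√14 ≈ 1.87083.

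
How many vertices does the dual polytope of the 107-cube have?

The 107-dimensional cross-polytope has 2n = 2·107 = 214 vertices.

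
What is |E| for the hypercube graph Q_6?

An n-cube has n·2^(n-1) edges. With n = 6: 6·32 = 192.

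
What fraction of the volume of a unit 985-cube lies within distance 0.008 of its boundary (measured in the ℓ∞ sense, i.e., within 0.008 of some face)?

The inner cube has side 1-2·0.008 = 0.984 and volume (0.984)^985 ≈ 1.259e-07, so the shell holds 0.9999998741 of the volume.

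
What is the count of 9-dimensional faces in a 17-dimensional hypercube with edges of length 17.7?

f_9(17-cube) = (17 choose 9) · 2^8 = 6223360.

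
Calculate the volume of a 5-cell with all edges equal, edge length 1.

For a regular n-simplex with edge a, V = (a^n / n!)·√((n+1)/2^n). With a=1, n=4: V ≈ 0.0232924.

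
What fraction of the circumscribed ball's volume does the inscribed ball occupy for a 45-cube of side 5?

V_in / V_out = (r_in/r_out)^45 = (1/√45)^45 = 45^(-45/2) ≈ 6.34919e-38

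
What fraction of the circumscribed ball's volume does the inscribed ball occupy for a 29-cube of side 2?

V_in / V_out = (r_in/r_out)^29 = (1/√29)^29 = 29^(-29/2) ≈ 6.24064e-22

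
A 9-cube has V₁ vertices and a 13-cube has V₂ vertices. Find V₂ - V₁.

V₁ = 2^9 = 512. V₂ = 2^13 = 8192. V₂ - V₁ = 7680.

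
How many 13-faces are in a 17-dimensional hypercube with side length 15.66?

Choose 13 of 17 axes to span the face (C(17,13) = 2380 ways), then fix each of the remaining 4 coordinates at one of its two extreme values (2^4 = 16 ways): 2380·16 = 38080.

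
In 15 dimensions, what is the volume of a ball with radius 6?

V_15(6) = π^(15/2) · (6)^15 / Γ(15/2 + 1) = 1486016741376·π^7/25025 ≈ 1.79349e+11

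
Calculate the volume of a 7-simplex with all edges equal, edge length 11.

V = (11^7 / 7!) · √((7+1) / 2^7) ≈ 966.626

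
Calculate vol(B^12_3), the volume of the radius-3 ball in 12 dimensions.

The n-ball volume is π^(n/2)·r^n/Γ(n/2+1). With n=12, r=3: V = 59049·π^6/80 ≈ 709613.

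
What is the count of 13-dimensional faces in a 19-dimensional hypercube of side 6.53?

f_13(19-cube) = (19 choose 13) · 2^6 = 1736448.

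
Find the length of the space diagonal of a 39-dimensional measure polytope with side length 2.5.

d = √(2.5² + 2.5² + ... + 2.5²) [39 terms] = √(39·2.5²) = 2.5√39 ≈ 15.6125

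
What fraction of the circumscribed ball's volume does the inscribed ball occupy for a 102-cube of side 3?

V_in/V_out = n^(-n/2) = 102^(-102/2) ≈ 3.64243e-103.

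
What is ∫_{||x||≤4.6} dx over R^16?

V_16(4.6) = π^(16/2) · (4.6)^16 / Γ(16/2 + 1) ≈ 9.4581e+09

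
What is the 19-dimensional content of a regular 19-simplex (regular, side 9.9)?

V = (9.9^19 / 19!) · √((19+1) / 2^19) ≈ 0.419473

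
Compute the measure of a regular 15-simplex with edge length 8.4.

For a regular n-simplex with edge a, V = (a^n / n!)·√((n+1)/2^n). With a=8.4, n=15: V ≈ 1.23602.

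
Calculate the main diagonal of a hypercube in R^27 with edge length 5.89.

||(5.89,5.89,...,5.89)|| = √(27)·5.89 ≈ 30.6053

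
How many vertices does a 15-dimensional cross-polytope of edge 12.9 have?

Number of vertices = 2n = 30.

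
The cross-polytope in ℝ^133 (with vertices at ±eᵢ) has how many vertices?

The 133-dimensional cross-polytope has 2n = 2·133 = 266 vertices.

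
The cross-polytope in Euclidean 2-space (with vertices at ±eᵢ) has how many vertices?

An n-cross-polytope has 2n vertices; here n = 2, giving 4.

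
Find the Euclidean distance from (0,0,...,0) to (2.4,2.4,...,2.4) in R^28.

The space diagonal of an n-cube of side s is s√n. Here 2.4·√28 ≈ 12.6996.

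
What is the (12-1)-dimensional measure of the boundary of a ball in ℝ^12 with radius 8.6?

S = n·V_n(r)/r = 12·V_12(8.6)/8.6 (volume-to-surface relation), giving 3.04952e+11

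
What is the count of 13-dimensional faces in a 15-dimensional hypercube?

Choose 13 of 15 axes to span the face (C(15,13) = 105 ways), then fix each of the remaining 2 coordinates at one of its two extreme values (2^2 = 4 ways): 105·4 = 420.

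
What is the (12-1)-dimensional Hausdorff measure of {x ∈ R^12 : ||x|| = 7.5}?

The surface area of an n-ball is 2π^(n/2) r^(n-1) / Γ(n/2). For n=12, r=7.5: 576650390625·π^6/8192 ≈ 6.7674e+10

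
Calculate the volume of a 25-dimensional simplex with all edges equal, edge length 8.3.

V = (8.3^25 / 25!) · √((25+1) / 2^25) ≈ 5.38169e-06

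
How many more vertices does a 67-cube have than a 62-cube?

The 67-cube has 2^67 = 147573952589676412928 vertices. The 62-cube has 2^62 = 4611686018427387904 vertices. Difference: 147573952589676412928 - 4611686018427387904 = 142962266571249025024.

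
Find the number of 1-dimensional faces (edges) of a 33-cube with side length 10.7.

Each of the 2^33 = 8589934592 vertices has degree 33; total edges = 33·2^33/2 = 141733920768.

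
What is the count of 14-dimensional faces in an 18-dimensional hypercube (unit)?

f_14(18-cube) = (18 choose 14) · 2^4 = 48960.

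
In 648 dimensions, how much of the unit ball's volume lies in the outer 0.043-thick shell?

Shell fraction = 1 - (1-0.043)^648 ≈ 1 - 4.275e-13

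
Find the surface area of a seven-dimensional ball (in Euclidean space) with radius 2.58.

The surface area of an n-ball is 2π^(n/2) r^(n-1) / Γ(n/2). For n=7, r=2.58: 9754.31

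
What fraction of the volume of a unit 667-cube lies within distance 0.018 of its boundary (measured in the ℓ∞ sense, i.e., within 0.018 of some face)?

1 - (1 - 2·0.018)^667 = 1 - 0.964^667 ≈ 1 - 2.395e-11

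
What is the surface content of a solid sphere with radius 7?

|∂B_3(7)| = 4πr² = 4π·(7)² ≈ 615.752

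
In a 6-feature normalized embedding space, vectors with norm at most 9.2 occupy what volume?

The n-ball volume is π^(n/2)·r^n/Γ(n/2+1). With n=6, r=9.2: V ≈ 3.13347e+06.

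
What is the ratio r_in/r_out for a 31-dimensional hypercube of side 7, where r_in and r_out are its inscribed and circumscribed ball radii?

r_in = 7/2 (half the side); r_out = 7√31/2 (half the diagonal). Ratio = 1/√31 ≈ 0.179605.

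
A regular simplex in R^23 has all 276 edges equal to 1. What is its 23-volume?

Volume = 1^23 · √(24/2^23) / 23! ≈ 6.54284e-26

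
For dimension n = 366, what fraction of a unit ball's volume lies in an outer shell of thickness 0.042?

1 - (1-0.042)^366 ≈ 0.9999998487 ≈ 99.999985%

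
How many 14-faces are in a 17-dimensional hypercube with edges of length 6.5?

An n-cube has C(n,k)·2^(n-k) k-faces. Here C(17,14)·2^3 = 680·8 = 5440.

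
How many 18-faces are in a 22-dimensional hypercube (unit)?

f_18(22-cube) = (22 choose 18) · 2^4 = 117040.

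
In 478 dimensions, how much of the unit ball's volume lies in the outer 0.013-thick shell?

Shell fraction = 1 - (1-0.013)^478 ≈ 0.998079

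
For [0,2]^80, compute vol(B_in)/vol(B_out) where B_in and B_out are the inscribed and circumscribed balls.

The radii are 2/2 and 2√80/2, so the volume ratio is (1/√80)^80 = 80^{-80/2} ≈ 7.52316e-77.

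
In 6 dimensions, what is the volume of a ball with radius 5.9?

V_6(5.9) = π^(6/2) · (5.9)^6 / Γ(6/2 + 1) ≈ 217977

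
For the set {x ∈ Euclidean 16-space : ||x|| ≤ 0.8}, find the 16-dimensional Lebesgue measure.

Volume = π^{16/2}·(0.8)^16/Γ(9) ≈ 0.00662397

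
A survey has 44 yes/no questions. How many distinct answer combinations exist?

Each vertex is a binary string of length 44, so there are 2^44 = 17592186044416.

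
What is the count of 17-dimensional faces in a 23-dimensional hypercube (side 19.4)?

Number of 17-faces = C(23,17) · 2^(23-17) = 100947 · 64 = 6460608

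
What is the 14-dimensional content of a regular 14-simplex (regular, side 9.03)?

Volume = 9.03^14 · √(15/2^14) / 14! ≈ 8.31871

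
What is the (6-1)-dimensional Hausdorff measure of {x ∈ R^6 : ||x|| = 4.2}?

S = n·V_n(r)/r = 6·V_6(4.2)/4.2 (volume-to-surface relation), giving 40522.5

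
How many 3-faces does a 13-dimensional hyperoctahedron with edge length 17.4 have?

f_3(13-orthoplex) = 2^4 · (13 choose 4) = 11440.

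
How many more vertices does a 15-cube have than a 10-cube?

The 15-cube has 2^15 = 32768 vertices. The 10-cube has 2^10 = 1024 vertices. Difference: 32768 - 1024 = 31744.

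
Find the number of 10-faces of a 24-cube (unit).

Number of 10-faces = C(24,10) · 2^(24-10) = 1961256 · 16384 = 32133218304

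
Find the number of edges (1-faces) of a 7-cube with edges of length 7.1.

f_1(7-cube) = (7 choose 1) · 2^6 = 448.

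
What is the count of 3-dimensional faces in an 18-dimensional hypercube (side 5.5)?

An n-cube has C(n,k)·2^(n-k) k-faces. Here C(18,3)·2^15 = 816·32768 = 26738688.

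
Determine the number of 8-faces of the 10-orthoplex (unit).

Number of 8-faces = 2^(8+1) · C(10,8+1) = 512 · 10 = 5120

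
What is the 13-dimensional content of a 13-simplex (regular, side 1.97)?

V = (1.97^13 / 13!) · √((13+1) / 2^13) ≈ 4.46838e-08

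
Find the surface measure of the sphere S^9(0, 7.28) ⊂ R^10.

|∂B_10(7.28)| ≈ 1.46471e+09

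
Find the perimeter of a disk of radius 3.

The surface area of an n-ball is 2π^(n/2) r^(n-1) / Γ(n/2). For n=2, r=3: 2πr = 2π·3 ≈ 18.8496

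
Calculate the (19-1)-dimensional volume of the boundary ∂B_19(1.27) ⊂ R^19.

S_19(1.27) = 2·π^(19/2)·(1.27)^18 / Γ(19/2) ≈ 65.4346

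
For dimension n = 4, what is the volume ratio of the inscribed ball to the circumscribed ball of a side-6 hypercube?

The radii are 6/2 and 6√4/2, so the volume ratio is (1/√4)^4 = 4^{-4/2} ≈ 0.0625.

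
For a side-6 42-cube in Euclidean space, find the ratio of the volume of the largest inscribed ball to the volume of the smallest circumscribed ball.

V_in / V_out = (r_in/r_out)^42 = (1/√42)^42 = 42^(-42/2) ≈ 8.1614e-35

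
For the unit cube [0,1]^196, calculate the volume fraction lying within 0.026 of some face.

Shell fraction = 1 - (1-0.052)^196 ≈ 0.999972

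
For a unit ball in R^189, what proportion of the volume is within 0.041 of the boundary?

1 - (1-0.041)^189 ≈ 0.999634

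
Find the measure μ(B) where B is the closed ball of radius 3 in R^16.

The n-ball volume is π^(n/2)·r^n/Γ(n/2+1). With n=16, r=3: V = 4782969·π^8/4480 ≈ 1.01302e+07.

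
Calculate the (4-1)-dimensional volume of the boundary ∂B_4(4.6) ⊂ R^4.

S_4(4.6) = 2·π^(4/2)·(4.6)^3 / Γ(4/2) ≈ 1921.34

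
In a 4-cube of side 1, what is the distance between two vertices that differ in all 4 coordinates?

d = √(1² + 1² + ... + 1²) [4 terms] = √(4·1²) = 1√4 = 2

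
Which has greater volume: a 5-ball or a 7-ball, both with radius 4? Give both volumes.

V_5(4) ≈ 5390.12. V_7(4) ≈ 77410.6. The 7-ball is larger.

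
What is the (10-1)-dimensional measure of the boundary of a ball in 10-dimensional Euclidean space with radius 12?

S = n·V_n(r)/r = 10·V_10(12)/12 (volume-to-surface relation), giving 429981696·π^5 ≈ 1.31583e+11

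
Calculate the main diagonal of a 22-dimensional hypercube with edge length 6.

d = √(6² + 6² + ... + 6²) [22 terms] = √(22·6²) = 6√22 ≈ 28.1425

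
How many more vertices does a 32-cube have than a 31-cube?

The 32-cube has 2^32 = 4294967296 vertices. The 31-cube has 2^31 = 2147483648 vertices. Difference: 4294967296 - 2147483648 = 2147483648.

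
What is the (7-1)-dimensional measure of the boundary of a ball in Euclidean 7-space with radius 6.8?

The surface area of an n-ball is 2π^(n/2) r^(n-1) / Γ(n/2). For n=7, r=6.8: 3.26988e+06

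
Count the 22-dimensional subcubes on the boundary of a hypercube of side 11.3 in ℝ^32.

Choose 22 of 32 axes to span the face (C(32,22) = 64512240 ways), then fix each of the remaining 10 coordinates at one of its two extreme values (2^10 = 1024 ways): 64512240·1024 = 66060533760.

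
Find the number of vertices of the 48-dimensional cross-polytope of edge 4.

The vertices are ±e_1, ..., ±e_48, so there are 2·48 = 96.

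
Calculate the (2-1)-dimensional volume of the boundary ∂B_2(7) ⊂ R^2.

|∂B_2(7)| = 2πr = 2π·7 ≈ 43.9823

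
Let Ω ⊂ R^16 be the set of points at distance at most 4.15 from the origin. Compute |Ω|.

V_16(4.15) = π^(16/2) · (4.15)^16 / Γ(16/2 + 1) ≈ 1.82158e+09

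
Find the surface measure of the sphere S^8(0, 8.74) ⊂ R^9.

S = n·V_n(r)/r = 9·V_9(8.74)/8.74 (volume-to-surface relation), giving 1.01077e+09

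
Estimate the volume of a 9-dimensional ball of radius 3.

The n-ball volume is π^(n/2)·r^n/Γ(n/2+1). With n=9, r=3: V = 23328·π^4/35 ≈ 64924.6.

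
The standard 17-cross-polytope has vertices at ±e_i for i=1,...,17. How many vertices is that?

Number of vertices = 2n = 34.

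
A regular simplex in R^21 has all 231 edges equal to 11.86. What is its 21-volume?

For a regular n-simplex with edge a, V = (a^n / n!)·√((n+1)/2^n). With a=11.86, n=21: V ≈ 2.27945.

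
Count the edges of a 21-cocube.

An n-cross-polytope has 2^(k+1)·C(n,k+1) k-faces. Here 2^2·C(21,2) = 4·210 = 840.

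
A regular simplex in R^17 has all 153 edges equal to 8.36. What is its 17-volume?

V = (8.36^17 / 17!) · √((17+1) / 2^17) ≈ 0.15679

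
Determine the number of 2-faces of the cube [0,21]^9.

Choose 2 of 9 axes to span the face (C(9,2) = 36 ways), then fix each of the remaining 7 coordinates at one of its two extreme values (2^7 = 128 ways): 36·128 = 4608.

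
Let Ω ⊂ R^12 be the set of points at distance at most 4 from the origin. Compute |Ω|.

Volume = π^{12/2}·(4)^12/Γ(7) = 1048576·π^6/45 ≈ 2.2402e+07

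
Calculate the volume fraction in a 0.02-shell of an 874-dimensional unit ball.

V(inner)/V(outer) = ((1-0.02)/1)^874 ≈ 2.146e-08, so the shell fraction is 0.9999999785.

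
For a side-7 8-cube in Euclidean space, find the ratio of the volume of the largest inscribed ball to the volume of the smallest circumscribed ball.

The radii are 7/2 and 7√8/2, so the volume ratio is (1/√8)^8 = 8^{-8/2} ≈ 0.000244141.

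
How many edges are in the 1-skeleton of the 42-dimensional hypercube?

The 42-cube has n·2^(n-1) = 42·2^41 = 42·2199023255552 = 92358976733184 edges.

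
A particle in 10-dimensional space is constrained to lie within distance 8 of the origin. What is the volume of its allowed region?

V = 134217728·π^5/15 ≈ 2.73822e+09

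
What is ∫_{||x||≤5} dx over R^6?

V_6(5) = π^(6/2) · (5)^6 / Γ(6/2 + 1) = 15625·π^3/6 ≈ 80745.5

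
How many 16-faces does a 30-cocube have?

An n-cross-polytope has 2^(k+1)·C(n,k+1) k-faces. Here 2^17·C(30,17) = 131072·119759850 = 15697163059200.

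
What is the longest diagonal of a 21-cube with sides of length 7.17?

d = √(7.17² + 7.17² + ... + 7.17²) [21 terms] = √(21·7.17²) = 7.17√21 ≈ 32.8571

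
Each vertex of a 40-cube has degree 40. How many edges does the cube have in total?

The 40-cube has n·2^(n-1) = 40·2^39 = 40·549755813888 = 21990232555520 edges.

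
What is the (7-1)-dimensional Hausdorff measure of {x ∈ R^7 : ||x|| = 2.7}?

The surface area of an n-ball is 2π^(n/2) r^(n-1) / Γ(n/2). For n=7, r=2.7: 12813.3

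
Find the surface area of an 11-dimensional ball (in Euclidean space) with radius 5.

S = n·V_n(r)/r = 11·V_11(5)/5 (volume-to-surface relation), giving 125000000·π^5/189 ≈ 2.02394e+08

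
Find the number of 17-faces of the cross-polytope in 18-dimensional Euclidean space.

An n-cross-polytope has 2^(k+1)·C(n,k+1) k-faces. Here 2^18·C(18,18) = 262144·1 = 262144.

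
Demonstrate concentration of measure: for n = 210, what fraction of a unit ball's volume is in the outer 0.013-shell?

1 - (1-0.013)^210 ≈ 0.935938 ≈ 93.59%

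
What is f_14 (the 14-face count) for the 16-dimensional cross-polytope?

Number of 14-faces = 2^(14+1) · C(16,14+1) = 32768 · 16 = 524288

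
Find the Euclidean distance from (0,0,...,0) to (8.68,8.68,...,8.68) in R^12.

Diagonal = √12 · 8.68 ≈ 30.0684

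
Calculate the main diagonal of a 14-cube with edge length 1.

Diagonal = √14 · 1 ≈ 3.74166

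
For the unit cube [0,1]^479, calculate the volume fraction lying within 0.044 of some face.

Shell fraction = 1 - (1-0.088)^479 ≈ 1 - 6.879e-20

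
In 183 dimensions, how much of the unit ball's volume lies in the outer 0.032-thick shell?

V(inner)/V(outer) = ((1-0.032)/1)^183 ≈ 0.002601, so the shell fraction is 0.997399.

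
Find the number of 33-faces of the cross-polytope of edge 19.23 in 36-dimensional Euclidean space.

f_33(36-orthoplex) = 2^34 · (36 choose 34) = 10823317585920.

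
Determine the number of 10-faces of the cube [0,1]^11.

f_10(11-cube) = (11 choose 10) · 2^1 = 22.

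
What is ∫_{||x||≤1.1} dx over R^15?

Volume = π^{15/2}·(1.1)^15/Γ(17/2) ≈ 1.59338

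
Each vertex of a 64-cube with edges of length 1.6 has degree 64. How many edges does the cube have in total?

An n-cube has n·2^(n-1) edges. With n = 64: 64·9223372036854775808 = 590295810358705651712.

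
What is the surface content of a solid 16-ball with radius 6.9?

S_16(6.9) = 2·π^(16/2)·(6.9)^15 / Γ(16/2) ≈ 1.44057e+13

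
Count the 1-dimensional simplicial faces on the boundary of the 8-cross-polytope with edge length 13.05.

Each 1-face is the convex hull of 2 vertices, one chosen as ±e_i from each of 2 distinct axes: 2^2·C(8,2) = 112.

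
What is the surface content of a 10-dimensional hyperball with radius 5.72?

S_10(5.72) = 2·π^(10/2)·(5.72)^9 / Γ(10/2) ≈ 1.6716e+08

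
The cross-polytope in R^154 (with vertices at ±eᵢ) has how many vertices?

The 154-dimensional cross-polytope has 2n = 2·154 = 308 vertices.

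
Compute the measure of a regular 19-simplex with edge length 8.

For a regular n-simplex with edge a, V = (a^n / n!)·√((n+1)/2^n). With a=8, n=19: V ≈ 0.0073172.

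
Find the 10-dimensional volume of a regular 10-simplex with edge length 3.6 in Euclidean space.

V_10 = √(11) · 3.6^10 / (10! · 2^(10/2)) ≈ 0.0104426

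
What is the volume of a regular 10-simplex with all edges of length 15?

V = (15^10 / 10!) · √((10+1) / 2^10) ≈ 16470.1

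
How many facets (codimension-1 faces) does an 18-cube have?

Choose 17 of 18 axes to span the face (C(18,17) = 18 ways), then fix each of the remaining 1 coordinate at one of its two extreme values (2^1 = 2 ways): 18·2 = 36.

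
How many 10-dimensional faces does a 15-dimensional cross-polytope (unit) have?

Number of 10-faces = 2^(10+1) · C(15,10+1) = 2048 · 1365 = 2795520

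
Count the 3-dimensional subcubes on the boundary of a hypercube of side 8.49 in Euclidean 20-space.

Number of 3-faces = C(20,3) · 2^(20-3) = 1140 · 131072 = 149422080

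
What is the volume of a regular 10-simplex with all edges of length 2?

Volume = 2^10 · √(11/2^10) / 10! ≈ 2.92471e-05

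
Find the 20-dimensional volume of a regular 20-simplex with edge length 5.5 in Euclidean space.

For a regular n-simplex with edge a, V = (a^n / n!)·√((n+1)/2^n). With a=5.5, n=20: V ≈ 1.18015e-06.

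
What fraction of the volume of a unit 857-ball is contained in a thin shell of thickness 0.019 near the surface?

1 - (1-0.019)^857 ≈ 0.9999999275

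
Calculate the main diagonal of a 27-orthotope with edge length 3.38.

||(3.38,3.38,...,3.38)|| = √(27)·3.38 ≈ 17.563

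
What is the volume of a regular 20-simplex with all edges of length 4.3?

V_20 = √(21) · 4.3^20 / (20! · 2^(20/2)) ≈ 8.59121e-09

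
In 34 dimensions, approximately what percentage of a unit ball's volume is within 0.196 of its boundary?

1 - (1-0.196)^34 ≈ 0.999399 ≈ 99.94%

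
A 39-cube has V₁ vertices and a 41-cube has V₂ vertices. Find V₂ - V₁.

V₁ = 2^39 = 549755813888. V₂ = 2^41 = 2199023255552. V₂ - V₁ = 1649267441664.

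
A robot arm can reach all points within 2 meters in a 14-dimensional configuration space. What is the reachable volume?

V_14(2) = π^(14/2) · (2)^14 / Γ(14/2 + 1) = 1024·π^7/315 ≈ 9818.35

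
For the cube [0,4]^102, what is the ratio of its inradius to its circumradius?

r_in = 4/2 (half the side); r_out = 4√102/2 (half the diagonal). Ratio = 1/√102 ≈ 0.0990148.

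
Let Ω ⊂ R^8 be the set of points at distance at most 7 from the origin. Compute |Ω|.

The n-ball volume is π^(n/2)·r^n/Γ(n/2+1). With n=8, r=7: V = 5764801·π^4/24 ≈ 2.33977e+07.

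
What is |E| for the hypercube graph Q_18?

The 18-cube has n·2^(n-1) = 18·2^17 = 18·131072 = 2359296 edges.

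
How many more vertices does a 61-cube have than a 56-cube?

The 61-cube has 2^61 = 2305843009213693952 vertices. The 56-cube has 2^56 = 72057594037927936 vertices. Difference: 2305843009213693952 - 72057594037927936 = 2233785415175766016.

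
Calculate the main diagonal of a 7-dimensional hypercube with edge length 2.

||(2,2,...,2)|| = √(7)·2 ≈ 5.2915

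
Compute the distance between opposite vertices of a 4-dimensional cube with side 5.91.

d = √(5.91² + 5.91² + ... + 5.91²) [4 terms] = √(4·5.91²) = 5.91√4 = 11.82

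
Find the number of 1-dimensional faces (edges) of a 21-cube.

The 21-cube has n·2^(n-1) = 21·2^20 = 21·1048576 = 22020096 edges.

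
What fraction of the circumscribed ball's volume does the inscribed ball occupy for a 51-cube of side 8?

The radii are 8/2 and 8√51/2, so the volume ratio is (1/√51)^51 = 51^{-51/2} ≈ 2.86392e-44.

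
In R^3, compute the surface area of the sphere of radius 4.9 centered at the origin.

|∂B_3(4.9)| = 4πr² = 4π·(4.9)² ≈ 301.719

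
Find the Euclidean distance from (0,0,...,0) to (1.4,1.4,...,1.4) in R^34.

Diagonal = √34 · 1.4 ≈ 8.16333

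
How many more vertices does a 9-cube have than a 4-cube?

The 9-cube has 2^9 = 512 vertices. The 4-cube has 2^4 = 16 vertices. Difference: 512 - 16 = 496.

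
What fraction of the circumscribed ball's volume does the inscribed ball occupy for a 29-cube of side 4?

Volume scales as r^n, and r_in/r_out = 1/√29, giving (1/√29)^29 ≈ 6.24064e-22.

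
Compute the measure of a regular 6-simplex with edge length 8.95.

Volume = 8.95^6 · √(7/2^6) / 6! ≈ 236.083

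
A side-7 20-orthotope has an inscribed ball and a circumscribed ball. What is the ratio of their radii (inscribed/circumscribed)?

r_in = 7/2 (half the side); r_out = 7√20/2 (half the diagonal). Ratio = 1/√20 ≈ 0.223607.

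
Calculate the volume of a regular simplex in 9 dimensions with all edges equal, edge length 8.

V = (8^9 / 9!) · √((9+1) / 2^9) ≈ 51.6906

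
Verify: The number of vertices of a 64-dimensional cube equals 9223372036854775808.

False. The 64-cube has 2^64 = 18446744073709551616 vertices.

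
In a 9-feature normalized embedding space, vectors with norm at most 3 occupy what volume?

Volume = π^{9/2}·(3)^9/Γ(11/2) = 23328·π^4/35 ≈ 64924.6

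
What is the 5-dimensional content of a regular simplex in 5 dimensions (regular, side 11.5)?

V = (11.5^5 / 5!) · √((5+1) / 2^5) ≈ 725.786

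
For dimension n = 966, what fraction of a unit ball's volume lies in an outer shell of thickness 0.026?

1 - (1-0.026)^966 ≈ 1 - 8.871e-12 ≈ (100 - 8.87e-10)%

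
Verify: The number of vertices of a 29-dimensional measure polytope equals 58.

False. The 29-cube has 2^29 = 536870912 vertices.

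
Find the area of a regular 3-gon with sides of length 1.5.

Area = (√3/4) · 1.5² = 0.974279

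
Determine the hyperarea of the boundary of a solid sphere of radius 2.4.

|∂B_3(2.4)| = 4πr² = 4π·(2.4)² ≈ 72.3823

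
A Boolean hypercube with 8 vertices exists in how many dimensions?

2^n = 8 ⇒ n = log_2(8) = 3.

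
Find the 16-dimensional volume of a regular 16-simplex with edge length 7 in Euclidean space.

Volume = 7^16 · √(17/2^16) / 16! ≈ 0.0255819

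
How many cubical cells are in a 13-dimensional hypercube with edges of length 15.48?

f_3(13-cube) = (13 choose 3) · 2^10 = 292864.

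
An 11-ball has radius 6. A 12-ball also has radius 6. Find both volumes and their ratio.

V_11(6) ≈ 6.83547e+08. V_12(6) ≈ 2.90658e+09. Ratio V_11/V_12 ≈ 0.2352.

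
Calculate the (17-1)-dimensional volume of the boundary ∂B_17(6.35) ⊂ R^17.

The surface area of an n-ball is 2π^(n/2) r^(n-1) / Γ(n/2). For n=17, r=6.35: 1.6749e+13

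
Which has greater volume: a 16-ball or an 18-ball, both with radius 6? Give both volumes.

V_16(6) ≈ 6.63894e+11. V_18(6) ≈ 8.34273e+12. The 18-ball is larger.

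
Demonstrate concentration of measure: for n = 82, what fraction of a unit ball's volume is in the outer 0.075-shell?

1 - (1-0.075)^82 ≈ 0.998327 ≈ 99.83%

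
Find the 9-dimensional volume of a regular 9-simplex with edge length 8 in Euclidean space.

Volume = 8^9 · √(10/2^9) / 9! ≈ 51.6906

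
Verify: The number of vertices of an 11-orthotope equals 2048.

True. The 11-cube has 2^11 = 2048 vertices.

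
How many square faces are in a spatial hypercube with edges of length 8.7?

f_2(3-cube) = (3 choose 2) · 2^1 = 6.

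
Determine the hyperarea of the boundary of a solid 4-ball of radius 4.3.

S = n·V_n(r)/r = 4·V_4(4.3)/4.3 (volume-to-surface relation), giving 1569.41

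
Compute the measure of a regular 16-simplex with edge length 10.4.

V_16 = √(17) · 10.4^16 / (16! · 2^(16/2)) ≈ 14.4178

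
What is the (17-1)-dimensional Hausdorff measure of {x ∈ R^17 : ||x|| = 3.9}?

The surface area of an n-ball is 2π^(n/2) r^(n-1) / Γ(n/2). For n=17, r=3.9: 6.86505e+09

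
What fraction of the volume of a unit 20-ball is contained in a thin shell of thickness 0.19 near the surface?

Shell fraction = 1 - (1-0.19)^20 ≈ 0.985219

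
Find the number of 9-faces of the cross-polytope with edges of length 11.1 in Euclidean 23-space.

Number of 9-faces = 2^(9+1) · C(23,9+1) = 1024 · 1144066 = 1171523584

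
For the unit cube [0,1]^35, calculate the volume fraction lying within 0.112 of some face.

The inner cube has side 1-2·0.112 = 0.776 and volume (0.776)^35 ≈ 0.0001397, so the shell holds 0.99986 of the volume.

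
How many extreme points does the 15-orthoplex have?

The vertices are ±e_1, ..., ±e_15, so there are 2·15 = 30.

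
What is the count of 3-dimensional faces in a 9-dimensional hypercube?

Choose 3 of 9 axes to span the face (C(9,3) = 84 ways), then fix each of the remaining 6 coordinates at one of its two extreme values (2^6 = 64 ways): 84·64 = 5376.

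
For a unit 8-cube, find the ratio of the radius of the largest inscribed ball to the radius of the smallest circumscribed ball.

r_in = 1/2 (half the side); r_out = 1√8/2 (half the diagonal). Ratio = 1/√8 ≈ 0.353553.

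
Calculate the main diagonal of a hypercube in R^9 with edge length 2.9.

Diagonal = √9 · 2.9 = 8.7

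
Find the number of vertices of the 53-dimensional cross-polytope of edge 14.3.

An n-cross-polytope has 2n vertices; here n = 53, giving 106.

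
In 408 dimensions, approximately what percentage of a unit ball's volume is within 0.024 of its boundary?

1 - (1-0.024)^408 ≈ 0.99995 ≈ 99.995039%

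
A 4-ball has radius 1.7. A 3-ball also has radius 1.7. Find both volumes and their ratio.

V_4(1.7) ≈ 41.216. V_3(1.7) ≈ 20.5795. Ratio V_4/V_3 ≈ 2.003.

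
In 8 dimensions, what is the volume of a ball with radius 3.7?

The n-ball volume is π^(n/2)·r^n/Γ(n/2+1). With n=8, r=3.7: V ≈ 142561.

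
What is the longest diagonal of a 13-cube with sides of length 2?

The space diagonal of an n-cube of side s is s√n. Here 2·√13 ≈ 7.2111.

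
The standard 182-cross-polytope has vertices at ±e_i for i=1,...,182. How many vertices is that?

An n-cross-polytope has 2n vertices; here n = 182, giving 364.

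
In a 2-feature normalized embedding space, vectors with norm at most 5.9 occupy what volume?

Volume = π^{2/2}·(5.9)^2/Γ(2) ≈ 109.359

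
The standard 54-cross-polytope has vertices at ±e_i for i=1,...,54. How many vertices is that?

The vertices are ±e_1, ..., ±e_54, so there are 2·54 = 108.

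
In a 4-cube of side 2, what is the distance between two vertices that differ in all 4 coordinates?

d = √(2² + 2² + ... + 2²) [4 terms] = √(4·2²) = 2√4 = 4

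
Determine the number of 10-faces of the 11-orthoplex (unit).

Each 10-face is the convex hull of 11 vertices, one chosen as ±e_i from each of 11 distinct axes: 2^11·C(11,11) = 2048.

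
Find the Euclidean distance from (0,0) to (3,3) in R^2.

||(3,3,...,3)|| = √(2)·3 ≈ 4.24264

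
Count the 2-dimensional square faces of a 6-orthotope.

Choose 2 of 6 axes to span the face (C(6,2) = 15 ways), then fix each of the remaining 4 coordinates at one of its two extreme values (2^4 = 16 ways): 15·16 = 240.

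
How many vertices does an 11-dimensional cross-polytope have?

An n-cross-polytope has 2n vertices; here n = 11, giving 22.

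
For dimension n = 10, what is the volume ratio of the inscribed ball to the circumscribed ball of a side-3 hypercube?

The radii are 3/2 and 3√10/2, so the volume ratio is (1/√10)^10 = 10^{-10/2} ≈ 1e-05.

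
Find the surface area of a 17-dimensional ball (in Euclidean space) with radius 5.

The surface area of an n-ball is 2π^(n/2) r^(n-1) / Γ(n/2). For n=17, r=5: 3125000000000·π^8/81081 ≈ 3.65704e+11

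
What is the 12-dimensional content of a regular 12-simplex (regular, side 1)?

For a regular n-simplex with edge a, V = (a^n / n!)·√((n+1)/2^n). With a=1, n=12: V ≈ 1.17613e-10.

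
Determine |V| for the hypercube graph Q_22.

An n-cube has 2^n vertices; for n = 22 that is 2^22 = 4194304.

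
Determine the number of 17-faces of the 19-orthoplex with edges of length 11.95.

f_17(19-orthoplex) = 2^18 · (19 choose 18) = 4980736.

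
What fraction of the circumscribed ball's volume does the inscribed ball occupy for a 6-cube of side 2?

The radii are 2/2 and 2√6/2, so the volume ratio is (1/√6)^6 = 6^{-6/2} ≈ 0.00462963.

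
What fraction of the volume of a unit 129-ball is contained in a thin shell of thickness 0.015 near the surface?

V(inner)/V(outer) = ((1-0.015)/1)^129 ≈ 0.1423, so the shell fraction is 0.857677.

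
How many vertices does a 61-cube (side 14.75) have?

Number of vertices = 2^61 = 2305843009213693952.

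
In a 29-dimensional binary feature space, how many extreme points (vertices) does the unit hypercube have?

Each vertex is a binary string of length 29, so there are 2^29 = 536870912.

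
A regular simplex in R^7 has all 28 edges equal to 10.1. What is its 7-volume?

Volume = 10.1^7 · √(8/2^7) / 7! ≈ 531.813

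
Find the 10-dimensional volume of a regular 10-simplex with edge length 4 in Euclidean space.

V = (4^10 / 10!) · √((10+1) / 2^10) ≈ 0.0299491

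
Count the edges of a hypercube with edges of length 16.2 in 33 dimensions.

An n-cube has n·2^(n-1) edges. With n = 33: 33·4294967296 = 141733920768.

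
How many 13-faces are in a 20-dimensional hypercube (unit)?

An n-cube has C(n,k)·2^(n-k) k-faces. Here C(20,13)·2^7 = 77520·128 = 9922560.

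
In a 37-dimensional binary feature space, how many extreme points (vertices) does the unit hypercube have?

An n-cube has 2^n vertices; for n = 37 that is 2^37 = 137438953472.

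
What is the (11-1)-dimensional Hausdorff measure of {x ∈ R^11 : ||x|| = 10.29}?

S = n·V_n(r)/r = 11·V_11(10.29)/10.29 (volume-to-surface relation), giving 2.75836e+11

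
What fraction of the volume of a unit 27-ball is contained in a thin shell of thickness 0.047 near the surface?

Shell fraction = 1 - (1-0.047)^27 ≈ 0.727411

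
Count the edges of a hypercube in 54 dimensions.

Number of 1-faces = C(54,1)·2^(54-1) = 54·9007199254740992 = 486388759756013568.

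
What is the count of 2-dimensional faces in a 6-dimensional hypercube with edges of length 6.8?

An n-cube has C(n,k)·2^(n-k) k-faces. Here C(6,2)·2^4 = 15·16 = 240.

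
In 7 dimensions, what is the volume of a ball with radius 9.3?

The n-ball volume is π^(n/2)·r^n/Γ(n/2+1). With n=7, r=9.3: V ≈ 2.8429e+07.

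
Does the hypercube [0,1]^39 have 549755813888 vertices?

True. The 39-cube has 2^39 = 549755813888 vertices.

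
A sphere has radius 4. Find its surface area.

S = n·V_n(r)/r = 3·V_3(4)/4 (volume-to-surface relation), giving 4πr² = 4π·(4)² ≈ 201.062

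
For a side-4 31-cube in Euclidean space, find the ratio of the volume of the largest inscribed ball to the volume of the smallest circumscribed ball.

V_in / V_out = (r_in/r_out)^31 = (1/√31)^31 = 31^(-31/2) ≈ 7.65409e-24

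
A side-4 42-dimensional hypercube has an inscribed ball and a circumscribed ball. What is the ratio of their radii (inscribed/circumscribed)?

For an n-cube of any side s, the inradius is s/2 and the circumradius is s√n/2, so the ratio is 1/√42 ≈ 0.154303.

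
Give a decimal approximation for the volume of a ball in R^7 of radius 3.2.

The n-ball volume is π^(n/2)·r^n/Γ(n/2+1). With n=7, r=3.2: V ≈ 16234.2.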